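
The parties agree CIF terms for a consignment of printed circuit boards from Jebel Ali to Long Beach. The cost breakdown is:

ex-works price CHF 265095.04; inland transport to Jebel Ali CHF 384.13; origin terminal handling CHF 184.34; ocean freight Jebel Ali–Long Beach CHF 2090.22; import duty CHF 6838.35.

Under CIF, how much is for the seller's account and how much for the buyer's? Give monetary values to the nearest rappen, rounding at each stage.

CIF: the seller pays costs through ocean freight and marine insurance to the destination port.
Seller's account: goods 265095.04 + inland to port 384.13 + origin terminal 184.34 + freight 2090.22 = 267753.73
Buyer's account: duty 6838.35 = 6838.35

Seller: CHF 267753.73; buyer: CHF 6838.35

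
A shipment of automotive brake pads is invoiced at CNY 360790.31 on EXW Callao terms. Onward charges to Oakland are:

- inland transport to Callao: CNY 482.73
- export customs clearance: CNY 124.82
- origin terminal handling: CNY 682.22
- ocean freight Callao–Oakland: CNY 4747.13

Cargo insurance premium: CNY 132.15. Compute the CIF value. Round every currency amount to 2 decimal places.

CIF value: CNY 366959.36

CIF = EXW price + pre-shipment costs + freight + insurance
CIF = 360790.31 + 482.73 + 124.82 + 682.22 + 4747.13 + 132.15 = 366959.36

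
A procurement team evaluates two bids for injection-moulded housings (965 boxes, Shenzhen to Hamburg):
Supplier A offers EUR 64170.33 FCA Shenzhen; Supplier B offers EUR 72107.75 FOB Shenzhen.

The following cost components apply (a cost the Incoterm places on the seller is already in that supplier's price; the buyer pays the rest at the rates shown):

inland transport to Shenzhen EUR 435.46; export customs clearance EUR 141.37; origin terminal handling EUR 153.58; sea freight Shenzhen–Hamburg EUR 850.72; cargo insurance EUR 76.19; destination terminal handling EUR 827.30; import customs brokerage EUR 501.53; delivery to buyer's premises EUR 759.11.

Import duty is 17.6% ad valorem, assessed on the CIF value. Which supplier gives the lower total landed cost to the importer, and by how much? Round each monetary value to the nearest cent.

Supplier A (FCA):
CIF value = FCA price + origin terminal + freight + insurance = 64170.33 + 153.58 + 850.72 + 76.19 = 65250.82
Import duty = 65250.82 × 17.6% = 11484.14
Buyer bears (A): 153.58 + 850.72 + 76.19 + 827.30 + 501.53 + 759.11 = 3168.43
Landed cost (A) = invoice 64170.33 + 3168.43 + duty 11484.14 = 78822.90
Supplier B (FOB):
CIF value = FOB price + freight + insurance = 72107.75 + 850.72 + 76.19 = 73034.66
Import duty = 73034.66 × 17.6% = 12854.10
Buyer bears (B): 850.72 + 76.19 + 827.30 + 501.53 + 759.11 = 3014.85
Landed cost (B) = invoice 72107.75 + 3014.85 + duty 12854.10 = 87976.70
Difference = |78822.90 − 87976.70| = 9153.80

Supplier A is cheaper by EUR 9153.80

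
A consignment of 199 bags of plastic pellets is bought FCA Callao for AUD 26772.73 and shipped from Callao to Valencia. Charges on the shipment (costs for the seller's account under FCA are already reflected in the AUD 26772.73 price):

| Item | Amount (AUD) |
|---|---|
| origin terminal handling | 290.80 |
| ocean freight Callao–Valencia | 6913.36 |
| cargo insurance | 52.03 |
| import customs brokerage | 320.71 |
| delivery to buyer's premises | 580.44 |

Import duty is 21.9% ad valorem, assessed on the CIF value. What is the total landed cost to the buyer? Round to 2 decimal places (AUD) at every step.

Total landed cost: AUD 42382.40

FCA: the seller delivers export-cleared goods to the carrier; the buyer bears costs from that point.
CIF value = FCA price + origin terminal + freight + insurance = 26772.73 + 290.80 + 6913.36 + 52.03 = 34028.92
Import duty = 34028.92 × 21.9% = 7452.33
Buyer bears: origin terminal 290.80 + freight 6913.36 + insurance 52.03 + brokerage 320.71 + delivery 580.44 + duty 7452.33 = 15609.67
Landed cost = invoice 26772.73 + 15609.67 = 42382.40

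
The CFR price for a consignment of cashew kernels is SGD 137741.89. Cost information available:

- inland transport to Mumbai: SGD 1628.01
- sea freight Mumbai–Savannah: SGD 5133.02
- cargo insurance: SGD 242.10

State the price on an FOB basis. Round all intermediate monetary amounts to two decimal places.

Not relevant to the conversion: inland to port — on the seller under both CFR and FOB; already in the CFR price and stays in the FOB price. insurance — on the buyer under both terms; not part of either seller's price.
From CFR to FOB, the seller no longer bears: freight.
FOB price = 137741.89 − 5133.02 = 132608.87

FOB price: SGD 132608.87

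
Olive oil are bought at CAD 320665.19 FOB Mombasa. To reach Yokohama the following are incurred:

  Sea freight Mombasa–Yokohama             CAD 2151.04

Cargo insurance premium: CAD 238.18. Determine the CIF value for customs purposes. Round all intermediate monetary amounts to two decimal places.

CIF value: CAD 323054.41

CIF = FOB price + freight + insurance
CIF = 320665.19 + 2151.04 + 238.18 = 323054.41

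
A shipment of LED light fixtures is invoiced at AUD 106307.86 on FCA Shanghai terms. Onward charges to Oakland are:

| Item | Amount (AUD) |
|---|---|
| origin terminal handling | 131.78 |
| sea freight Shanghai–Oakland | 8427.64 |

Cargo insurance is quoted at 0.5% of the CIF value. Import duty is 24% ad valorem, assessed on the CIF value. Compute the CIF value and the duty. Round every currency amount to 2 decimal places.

CIF value: AUD 115444.50; import duty: AUD 27706.68

Let C be the CIF value. C = FCA price + pre-shipment costs + freight + 0.5% × C
C − 0.5% × C = 106307.86 + 131.78 + 8427.64
0.995 × C = 114867.28
C = 114867.28 / 0.995 = 115444.50
Insurance premium = 0.5% × 115444.50 = 577.22
Import duty = 115444.50 × 24% = 27706.68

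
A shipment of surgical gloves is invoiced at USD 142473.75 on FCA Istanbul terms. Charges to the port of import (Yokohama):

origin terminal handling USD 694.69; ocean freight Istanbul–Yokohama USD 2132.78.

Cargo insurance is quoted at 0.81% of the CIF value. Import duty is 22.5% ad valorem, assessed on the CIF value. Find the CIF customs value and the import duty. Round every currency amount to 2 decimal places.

CIF value: USD 146487.77; import duty: USD 32959.75

Let C be the CIF value. C = FCA price + pre-shipment costs + freight + 0.81% × C
C − 0.81% × C = 142473.75 + 694.69 + 2132.78
0.9919 × C = 145301.22
C = 145301.22 / 0.9919 = 146487.77
Insurance premium = 0.81% × 146487.77 = 1186.55
Import duty = 146487.77 × 22.5% = 32959.75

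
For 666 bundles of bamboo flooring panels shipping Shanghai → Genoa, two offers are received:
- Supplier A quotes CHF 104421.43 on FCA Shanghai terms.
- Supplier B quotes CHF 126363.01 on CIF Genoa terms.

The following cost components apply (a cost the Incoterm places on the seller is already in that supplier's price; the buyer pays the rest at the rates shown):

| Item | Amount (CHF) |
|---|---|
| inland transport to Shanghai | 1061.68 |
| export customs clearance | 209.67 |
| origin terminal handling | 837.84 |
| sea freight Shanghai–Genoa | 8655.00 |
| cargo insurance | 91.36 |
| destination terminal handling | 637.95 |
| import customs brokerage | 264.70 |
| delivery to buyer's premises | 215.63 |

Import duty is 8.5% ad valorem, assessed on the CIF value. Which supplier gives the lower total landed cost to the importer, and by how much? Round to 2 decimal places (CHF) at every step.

Supplier A (FCA):
CIF value = FCA price + origin terminal + freight + insurance = 104421.43 + 837.84 + 8655.00 + 91.36 = 114005.63
Import duty = 114005.63 × 8.5% = 9690.48
Buyer bears (A): 837.84 + 8655.00 + 91.36 + 637.95 + 264.70 + 215.63 = 10702.48
Landed cost (A) = invoice 104421.43 + 10702.48 + duty 9690.48 = 124814.39
Supplier B (CIF):
The CIF price already equals the CIF value: 126363.01
Import duty = 126363.01 × 8.5% = 10740.86
Buyer bears (B): 637.95 + 264.70 + 215.63 = 1118.28
Landed cost (B) = invoice 126363.01 + 1118.28 + duty 10740.86 = 138222.15
Difference = |124814.39 − 138222.15| = 13407.76

Supplier A is cheaper by CHF 13407.76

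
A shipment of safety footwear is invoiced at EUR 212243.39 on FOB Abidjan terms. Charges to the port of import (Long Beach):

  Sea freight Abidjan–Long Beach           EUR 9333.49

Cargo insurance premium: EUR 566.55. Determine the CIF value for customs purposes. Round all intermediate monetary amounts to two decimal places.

CIF = FOB price + freight + insurance
CIF = 212243.39 + 9333.49 + 566.55 = 222143.43

CIF value: EUR 222143.43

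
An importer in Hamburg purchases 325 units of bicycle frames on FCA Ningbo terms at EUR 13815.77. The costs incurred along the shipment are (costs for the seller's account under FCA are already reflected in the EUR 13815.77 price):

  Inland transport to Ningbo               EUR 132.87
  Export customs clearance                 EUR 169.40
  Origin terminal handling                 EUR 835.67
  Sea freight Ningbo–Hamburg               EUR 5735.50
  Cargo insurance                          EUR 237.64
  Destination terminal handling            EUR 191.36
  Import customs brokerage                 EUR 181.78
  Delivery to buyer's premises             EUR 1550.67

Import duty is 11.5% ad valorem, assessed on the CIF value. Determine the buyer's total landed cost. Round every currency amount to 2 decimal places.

FCA: the seller delivers export-cleared goods to the carrier; the buyer bears costs from that point.
Already in the invoice (seller's account under FCA): inland to port, export clearance — exclude.
CIF value = FCA price + origin terminal + freight + insurance = 13815.77 + 835.67 + 5735.50 + 237.64 = 20624.58
Import duty = 20624.58 × 11.5% = 2371.83
Buyer bears: origin terminal 835.67 + freight 5735.50 + insurance 237.64 + destination terminal 191.36 + brokerage 181.78 + delivery 1550.67 + duty 2371.83 = 11104.45
Landed cost = invoice 13815.77 + 11104.45 = 24920.22

Total landed cost: EUR 24920.22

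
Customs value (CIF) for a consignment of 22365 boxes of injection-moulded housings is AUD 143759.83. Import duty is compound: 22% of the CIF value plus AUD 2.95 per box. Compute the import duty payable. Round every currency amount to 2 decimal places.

Ad valorem component: 143759.83 × 22% = 31627.16
Specific component: 22365 × 2.95 = 65976.75
Import duty = 31627.16 + 65976.75 = 97603.91

Import duty: AUD 97603.91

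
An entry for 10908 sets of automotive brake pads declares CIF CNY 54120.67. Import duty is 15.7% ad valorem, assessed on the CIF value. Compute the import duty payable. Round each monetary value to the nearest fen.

Import duty = 54120.67 × 15.7% = 8496.95

Import duty: CNY 8496.95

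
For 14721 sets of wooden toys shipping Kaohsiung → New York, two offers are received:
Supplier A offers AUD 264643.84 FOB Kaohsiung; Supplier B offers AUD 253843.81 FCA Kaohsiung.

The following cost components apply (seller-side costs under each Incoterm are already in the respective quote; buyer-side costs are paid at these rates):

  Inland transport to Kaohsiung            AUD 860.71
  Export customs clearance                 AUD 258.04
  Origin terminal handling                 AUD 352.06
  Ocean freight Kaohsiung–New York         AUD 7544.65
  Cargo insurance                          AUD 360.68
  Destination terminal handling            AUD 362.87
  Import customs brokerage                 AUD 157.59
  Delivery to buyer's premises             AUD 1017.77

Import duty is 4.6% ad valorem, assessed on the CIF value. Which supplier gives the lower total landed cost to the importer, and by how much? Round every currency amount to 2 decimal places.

Supplier A (FOB):
CIF value = FOB price + freight + insurance = 264643.84 + 7544.65 + 360.68 = 272549.17
Import duty = 272549.17 × 4.6% = 12537.26
Buyer bears (A): 7544.65 + 360.68 + 362.87 + 157.59 + 1017.77 = 9443.56
Landed cost (A) = invoice 264643.84 + 9443.56 + duty 12537.26 = 286624.66
Supplier B (FCA):
CIF value = FCA price + origin terminal + freight + insurance = 253843.81 + 352.06 + 7544.65 + 360.68 = 262101.20
Import duty = 262101.20 × 4.6% = 12056.66
Buyer bears (B): 352.06 + 7544.65 + 360.68 + 362.87 + 157.59 + 1017.77 = 9795.62
Landed cost (B) = invoice 253843.81 + 9795.62 + duty 12056.66 = 275696.09
Difference = |286624.66 − 275696.09| = 10928.57

Supplier B is cheaper by AUD 10928.57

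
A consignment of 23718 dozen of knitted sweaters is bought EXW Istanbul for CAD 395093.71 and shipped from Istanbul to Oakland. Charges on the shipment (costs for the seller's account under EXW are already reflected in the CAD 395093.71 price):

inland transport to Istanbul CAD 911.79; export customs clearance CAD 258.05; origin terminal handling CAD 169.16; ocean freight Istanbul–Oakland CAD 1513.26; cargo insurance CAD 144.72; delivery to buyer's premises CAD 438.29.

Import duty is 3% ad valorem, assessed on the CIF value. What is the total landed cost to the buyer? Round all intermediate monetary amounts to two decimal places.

EXW: the seller makes goods available at their premises; the buyer bears all onward costs.
CIF value = EXW price + inland to port + export clearance + origin terminal + freight + insurance = 395093.71 + 911.79 + 258.05 + 169.16 + 1513.26 + 144.72 = 398090.69
Import duty = 398090.69 × 3% = 11942.72
Buyer bears: inland to port 911.79 + export clearance 258.05 + origin terminal 169.16 + freight 1513.26 + insurance 144.72 + delivery 438.29 + duty 11942.72 = 15377.99
Landed cost = invoice 395093.71 + 15377.99 = 410471.70

Total landed cost: CAD 410471.70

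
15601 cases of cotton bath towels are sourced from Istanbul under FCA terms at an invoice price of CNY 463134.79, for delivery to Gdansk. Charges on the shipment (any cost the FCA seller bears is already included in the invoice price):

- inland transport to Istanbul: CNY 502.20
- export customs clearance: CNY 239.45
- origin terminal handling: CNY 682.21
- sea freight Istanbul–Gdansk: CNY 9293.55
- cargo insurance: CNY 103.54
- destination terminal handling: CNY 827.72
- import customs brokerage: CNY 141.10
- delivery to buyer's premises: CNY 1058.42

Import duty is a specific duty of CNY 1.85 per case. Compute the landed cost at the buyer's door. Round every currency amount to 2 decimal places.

Total landed cost: CNY 504103.18

FCA: the seller delivers export-cleared goods to the carrier; the buyer bears costs from that point.
Already in the invoice (seller's account under FCA): inland to port, export clearance — exclude.
CIF value = FCA price + origin terminal + freight + insurance = 463134.79 + 682.21 + 9293.55 + 103.54 = 473214.09
Import duty = 15601 × 1.85 = 28861.85
Buyer bears: origin terminal 682.21 + freight 9293.55 + insurance 103.54 + destination terminal 827.72 + brokerage 141.10 + delivery 1058.42 + duty 28861.85 = 40968.39
Landed cost = invoice 463134.79 + 40968.39 = 504103.18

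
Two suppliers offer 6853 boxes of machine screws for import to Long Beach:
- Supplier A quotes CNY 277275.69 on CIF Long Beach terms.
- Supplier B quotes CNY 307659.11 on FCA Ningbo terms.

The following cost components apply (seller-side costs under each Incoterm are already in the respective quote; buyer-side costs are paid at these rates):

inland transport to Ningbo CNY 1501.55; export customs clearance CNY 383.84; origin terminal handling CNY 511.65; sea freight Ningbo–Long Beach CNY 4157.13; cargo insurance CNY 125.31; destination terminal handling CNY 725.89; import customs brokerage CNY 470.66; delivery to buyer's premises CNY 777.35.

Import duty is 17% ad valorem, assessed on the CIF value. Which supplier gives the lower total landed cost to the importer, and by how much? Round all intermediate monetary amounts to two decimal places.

Supplier A is cheaper by CNY 41157.68

Supplier A (CIF):
The CIF price already equals the CIF value: 277275.69
Import duty = 277275.69 × 17% = 47136.87
Buyer bears (A): 725.89 + 470.66 + 777.35 = 1973.90
Landed cost (A) = invoice 277275.69 + 1973.90 + duty 47136.87 = 326386.46
Supplier B (FCA):
CIF value = FCA price + origin terminal + freight + insurance = 307659.11 + 511.65 + 4157.13 + 125.31 = 312453.20
Import duty = 312453.20 × 17% = 53117.04
Buyer bears (B): 511.65 + 4157.13 + 125.31 + 725.89 + 470.66 + 777.35 = 6767.99
Landed cost (B) = invoice 307659.11 + 6767.99 + duty 53117.04 = 367544.14
Difference = |326386.46 − 367544.14| = 41157.68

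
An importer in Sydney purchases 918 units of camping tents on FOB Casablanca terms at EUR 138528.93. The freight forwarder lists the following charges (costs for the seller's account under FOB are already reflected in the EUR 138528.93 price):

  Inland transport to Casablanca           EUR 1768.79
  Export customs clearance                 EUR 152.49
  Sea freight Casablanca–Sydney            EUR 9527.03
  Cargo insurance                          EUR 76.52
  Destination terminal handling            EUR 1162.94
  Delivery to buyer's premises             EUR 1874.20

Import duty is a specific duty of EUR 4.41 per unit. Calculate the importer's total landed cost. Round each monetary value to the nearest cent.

Total landed cost: EUR 155218.00

FOB: the seller bears costs until goods are on board at the origin port; the buyer bears freight, insurance and all costs thereafter.
Already in the invoice (seller's account under FOB): inland to port, export clearance — exclude.
CIF value = FOB price + freight + insurance = 138528.93 + 9527.03 + 76.52 = 148132.48
Import duty = 918 × 4.41 = 4048.38
Buyer bears: freight 9527.03 + insurance 76.52 + destination terminal 1162.94 + delivery 1874.20 + duty 4048.38 = 16689.07
Landed cost = invoice 138528.93 + 16689.07 = 155218.00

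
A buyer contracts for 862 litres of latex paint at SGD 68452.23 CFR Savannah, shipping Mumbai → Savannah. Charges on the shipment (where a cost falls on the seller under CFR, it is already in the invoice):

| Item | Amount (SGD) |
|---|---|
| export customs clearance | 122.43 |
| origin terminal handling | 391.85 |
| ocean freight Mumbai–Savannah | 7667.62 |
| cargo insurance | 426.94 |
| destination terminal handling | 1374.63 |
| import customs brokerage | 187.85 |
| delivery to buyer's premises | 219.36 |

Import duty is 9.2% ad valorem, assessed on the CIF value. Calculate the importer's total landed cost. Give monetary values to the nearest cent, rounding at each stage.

Total landed cost: SGD 76997.89

CFR: the seller pays costs through ocean freight to the destination port, but not insurance.
Already in the invoice (seller's account under CFR): export clearance, origin terminal, freight — exclude.
CIF value = CFR price + insurance = 68452.23 + 426.94 = 68879.17
Import duty = 68879.17 × 9.2% = 6336.88
Buyer bears: insurance 426.94 + destination terminal 1374.63 + brokerage 187.85 + delivery 219.36 + duty 6336.88 = 8545.66
Landed cost = invoice 68452.23 + 8545.66 = 76997.89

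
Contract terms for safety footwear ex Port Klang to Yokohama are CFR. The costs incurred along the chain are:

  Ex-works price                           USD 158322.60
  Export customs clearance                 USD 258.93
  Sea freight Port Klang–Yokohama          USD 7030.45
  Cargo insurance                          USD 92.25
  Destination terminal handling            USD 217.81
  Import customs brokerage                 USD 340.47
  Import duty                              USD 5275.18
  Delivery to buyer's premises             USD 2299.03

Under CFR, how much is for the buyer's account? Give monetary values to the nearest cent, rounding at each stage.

CFR: the seller pays costs through ocean freight to the destination port, but not insurance.
Seller's account: goods 158322.60 + export clearance 258.93 + freight 7030.45 = 165611.98
Buyer's account: insurance 92.25 + destination terminal 217.81 + brokerage 340.47 + duty 5275.18 + delivery 2299.03 = 8224.74

Buyer's account: USD 8224.74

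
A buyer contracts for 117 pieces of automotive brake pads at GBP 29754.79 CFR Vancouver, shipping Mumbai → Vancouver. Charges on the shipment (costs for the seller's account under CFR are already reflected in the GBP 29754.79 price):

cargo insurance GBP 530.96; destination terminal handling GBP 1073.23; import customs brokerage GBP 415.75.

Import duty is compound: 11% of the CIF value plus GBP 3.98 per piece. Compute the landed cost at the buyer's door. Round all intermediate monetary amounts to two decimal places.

CFR: the seller pays costs through ocean freight to the destination port, but not insurance.
CIF value = CFR price + insurance = 29754.79 + 530.96 = 30285.75
Ad valorem component: 30285.75 × 11% = 3331.43
Specific component: 117 × 3.98 = 465.66
Import duty = 3331.43 + 465.66 = 3797.09
Buyer bears: insurance 530.96 + destination terminal 1073.23 + brokerage 415.75 + duty 3797.09 = 5817.03
Landed cost = invoice 29754.79 + 5817.03 = 35571.82

Total landed cost: GBP 35571.82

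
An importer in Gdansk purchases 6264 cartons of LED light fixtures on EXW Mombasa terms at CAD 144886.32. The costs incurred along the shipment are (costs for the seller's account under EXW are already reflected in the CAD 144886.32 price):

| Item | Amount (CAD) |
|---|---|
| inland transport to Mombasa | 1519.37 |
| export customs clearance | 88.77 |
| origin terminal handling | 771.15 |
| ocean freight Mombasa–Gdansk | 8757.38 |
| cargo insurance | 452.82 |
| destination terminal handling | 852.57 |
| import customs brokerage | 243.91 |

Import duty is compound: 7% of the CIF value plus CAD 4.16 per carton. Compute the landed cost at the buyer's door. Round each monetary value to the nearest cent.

EXW: the seller makes goods available at their premises; the buyer bears all onward costs.
CIF value = EXW price + inland to port + export clearance + origin terminal + freight + insurance = 144886.32 + 1519.37 + 88.77 + 771.15 + 8757.38 + 452.82 = 156475.81
Ad valorem component: 156475.81 × 7% = 10953.31
Specific component: 6264 × 4.16 = 26058.24
Import duty = 10953.31 + 26058.24 = 37011.55
Buyer bears: inland to port 1519.37 + export clearance 88.77 + origin terminal 771.15 + freight 8757.38 + insurance 452.82 + destination terminal 852.57 + brokerage 243.91 + duty 37011.55 = 49697.52
Landed cost = invoice 144886.32 + 49697.52 = 194583.84

Total landed cost: CAD 194583.84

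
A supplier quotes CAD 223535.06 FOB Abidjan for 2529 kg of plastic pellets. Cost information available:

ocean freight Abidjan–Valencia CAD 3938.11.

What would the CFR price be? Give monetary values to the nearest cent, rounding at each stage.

CFR price: CAD 227473.17

From FOB to CFR, the seller additionally bears: freight.
CFR price = 223535.06 + 3938.11 = 227473.17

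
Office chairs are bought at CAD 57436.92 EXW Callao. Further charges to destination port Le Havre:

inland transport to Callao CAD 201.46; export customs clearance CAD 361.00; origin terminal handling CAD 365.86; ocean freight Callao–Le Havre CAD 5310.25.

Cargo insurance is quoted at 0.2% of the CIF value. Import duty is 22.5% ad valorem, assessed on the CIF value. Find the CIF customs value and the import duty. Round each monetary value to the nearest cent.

CIF value: CAD 63803.10; import duty: CAD 14355.70

Let C be the CIF value. C = EXW price + pre-shipment costs + freight + 0.2% × C
C − 0.2% × C = 57436.92 + 201.46 + 361.00 + 365.86 + 5310.25
0.998 × C = 63675.49
C = 63675.49 / 0.998 = 63803.10
Insurance premium = 0.2% × 63803.10 = 127.61
Import duty = 63803.10 × 22.5% = 14355.70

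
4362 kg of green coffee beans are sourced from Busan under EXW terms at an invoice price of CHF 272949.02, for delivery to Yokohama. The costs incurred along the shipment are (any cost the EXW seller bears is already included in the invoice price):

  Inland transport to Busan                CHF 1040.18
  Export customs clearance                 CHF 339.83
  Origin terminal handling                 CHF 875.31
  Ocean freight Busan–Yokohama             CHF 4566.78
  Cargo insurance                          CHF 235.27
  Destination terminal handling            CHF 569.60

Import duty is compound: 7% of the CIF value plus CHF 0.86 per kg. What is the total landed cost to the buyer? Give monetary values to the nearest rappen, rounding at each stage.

EXW: the seller makes goods available at their premises; the buyer bears all onward costs.
CIF value = EXW price + inland to port + export clearance + origin terminal + freight + insurance = 272949.02 + 1040.18 + 339.83 + 875.31 + 4566.78 + 235.27 = 280006.39
Ad valorem component: 280006.39 × 7% = 19600.45
Specific component: 4362 × 0.86 = 3751.32
Import duty = 19600.45 + 3751.32 = 23351.77
Buyer bears: inland to port 1040.18 + export clearance 339.83 + origin terminal 875.31 + freight 4566.78 + insurance 235.27 + destination terminal 569.60 + duty 23351.77 = 30978.74
Landed cost = invoice 272949.02 + 30978.74 = 303927.76

Total landed cost: CHF 303927.76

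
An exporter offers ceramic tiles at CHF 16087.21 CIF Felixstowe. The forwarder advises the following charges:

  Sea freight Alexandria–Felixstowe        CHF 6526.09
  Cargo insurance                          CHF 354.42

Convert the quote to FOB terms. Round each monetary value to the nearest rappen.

FOB price: CHF 9206.70

From CIF to FOB, the seller no longer bears: freight, insurance.
FOB price = 16087.21 − 6526.09 − 354.42 = 9206.70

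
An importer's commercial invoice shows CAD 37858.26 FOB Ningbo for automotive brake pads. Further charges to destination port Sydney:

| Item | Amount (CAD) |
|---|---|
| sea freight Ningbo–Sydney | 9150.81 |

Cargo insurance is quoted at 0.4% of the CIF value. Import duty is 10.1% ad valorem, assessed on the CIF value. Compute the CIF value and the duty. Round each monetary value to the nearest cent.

Let C be the CIF value. C = FOB price + freight + 0.4% × C
C − 0.4% × C = 37858.26 + 9150.81
0.996 × C = 47009.07
C = 47009.07 / 0.996 = 47197.86
Insurance premium = 0.4% × 47197.86 = 188.79
Import duty = 47197.86 × 10.1% = 4766.98

CIF value: CAD 47197.86; import duty: CAD 4766.98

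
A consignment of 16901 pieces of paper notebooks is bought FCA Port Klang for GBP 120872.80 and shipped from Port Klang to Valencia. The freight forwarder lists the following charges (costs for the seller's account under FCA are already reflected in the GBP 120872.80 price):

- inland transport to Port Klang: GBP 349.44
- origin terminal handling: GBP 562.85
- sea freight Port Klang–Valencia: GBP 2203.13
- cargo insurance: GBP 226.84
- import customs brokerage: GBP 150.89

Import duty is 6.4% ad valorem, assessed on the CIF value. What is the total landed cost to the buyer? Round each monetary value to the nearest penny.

Total landed cost: GBP 131943.91

FCA: the seller delivers export-cleared goods to the carrier; the buyer bears costs from that point.
Already in the invoice (seller's account under FCA): inland to port — exclude.
CIF value = FCA price + origin terminal + freight + insurance = 120872.80 + 562.85 + 2203.13 + 226.84 = 123865.62
Import duty = 123865.62 × 6.4% = 7927.40
Buyer bears: origin terminal 562.85 + freight 2203.13 + insurance 226.84 + brokerage 150.89 + duty 7927.40 = 11071.11
Landed cost = invoice 120872.80 + 11071.11 = 131943.91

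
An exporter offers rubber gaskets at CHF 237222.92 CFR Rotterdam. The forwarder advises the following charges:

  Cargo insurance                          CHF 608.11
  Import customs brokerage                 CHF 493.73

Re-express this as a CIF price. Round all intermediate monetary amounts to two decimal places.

CIF price: CHF 237831.03

Not relevant to the conversion: brokerage — on the buyer under both terms; not part of either seller's price.
From CFR to CIF, the seller additionally bears: insurance.
CIF price = 237222.92 + 608.11 = 237831.03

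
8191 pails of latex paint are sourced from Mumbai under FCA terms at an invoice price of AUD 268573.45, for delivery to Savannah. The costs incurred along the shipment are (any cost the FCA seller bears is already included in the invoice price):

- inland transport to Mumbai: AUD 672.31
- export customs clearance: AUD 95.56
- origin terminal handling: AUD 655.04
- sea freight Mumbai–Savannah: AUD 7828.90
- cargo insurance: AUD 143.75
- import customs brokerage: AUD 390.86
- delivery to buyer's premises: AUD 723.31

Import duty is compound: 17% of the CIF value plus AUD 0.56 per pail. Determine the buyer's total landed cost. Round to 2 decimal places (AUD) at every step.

Total landed cost: AUD 330026.46

FCA: the seller delivers export-cleared goods to the carrier; the buyer bears costs from that point.
Already in the invoice (seller's account under FCA): inland to port, export clearance — exclude.
CIF value = FCA price + origin terminal + freight + insurance = 268573.45 + 655.04 + 7828.90 + 143.75 = 277201.14
Ad valorem component: 277201.14 × 17% = 47124.19
Specific component: 8191 × 0.56 = 4586.96
Import duty = 47124.19 + 4586.96 = 51711.15
Buyer bears: origin terminal 655.04 + freight 7828.90 + insurance 143.75 + brokerage 390.86 + delivery 723.31 + duty 51711.15 = 61453.01
Landed cost = invoice 268573.45 + 61453.01 = 330026.46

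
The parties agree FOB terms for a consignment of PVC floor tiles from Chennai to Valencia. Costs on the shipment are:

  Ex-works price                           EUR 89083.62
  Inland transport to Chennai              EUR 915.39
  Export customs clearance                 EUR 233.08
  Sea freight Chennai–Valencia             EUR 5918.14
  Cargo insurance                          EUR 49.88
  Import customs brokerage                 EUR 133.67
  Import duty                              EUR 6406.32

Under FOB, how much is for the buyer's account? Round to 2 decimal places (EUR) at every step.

FOB: the seller bears costs until goods are on board at the origin port; the buyer bears freight, insurance and all costs thereafter.
Seller's account: goods 89083.62 + inland to port 915.39 + export clearance 233.08 = 90232.09
Buyer's account: freight 5918.14 + insurance 49.88 + brokerage 133.67 + duty 6406.32 = 12508.01

Buyer's account: EUR 12508.01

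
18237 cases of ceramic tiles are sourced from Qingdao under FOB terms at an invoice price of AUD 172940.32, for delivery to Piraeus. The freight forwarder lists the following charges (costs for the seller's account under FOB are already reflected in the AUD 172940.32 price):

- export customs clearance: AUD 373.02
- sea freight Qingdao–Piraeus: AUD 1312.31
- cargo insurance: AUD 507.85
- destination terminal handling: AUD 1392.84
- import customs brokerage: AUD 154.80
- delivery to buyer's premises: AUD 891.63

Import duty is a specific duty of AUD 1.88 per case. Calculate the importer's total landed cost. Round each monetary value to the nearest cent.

Total landed cost: AUD 211485.31

FOB: the seller bears costs until goods are on board at the origin port; the buyer bears freight, insurance and all costs thereafter.
Already in the invoice (seller's account under FOB): export clearance — exclude.
CIF value = FOB price + freight + insurance = 172940.32 + 1312.31 + 507.85 = 174760.48
Import duty = 18237 × 1.88 = 34285.56
Buyer bears: freight 1312.31 + insurance 507.85 + destination terminal 1392.84 + brokerage 154.80 + delivery 891.63 + duty 34285.56 = 38544.99
Landed cost = invoice 172940.32 + 38544.99 = 211485.31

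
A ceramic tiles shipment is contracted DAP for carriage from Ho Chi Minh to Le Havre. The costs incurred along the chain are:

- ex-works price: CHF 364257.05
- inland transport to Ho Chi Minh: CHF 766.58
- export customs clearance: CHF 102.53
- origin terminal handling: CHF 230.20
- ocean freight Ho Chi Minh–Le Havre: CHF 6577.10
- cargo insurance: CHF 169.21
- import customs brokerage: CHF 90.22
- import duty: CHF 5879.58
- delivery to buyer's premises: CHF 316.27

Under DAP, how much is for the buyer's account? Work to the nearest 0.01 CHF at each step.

Buyer's account: CHF 5969.80

DAP: the seller bears all costs to the named destination except import duty and clearance.
Seller's account: goods 364257.05 + inland to port 766.58 + export clearance 102.53 + origin terminal 230.20 + freight 6577.10 + insurance 169.21 + delivery 316.27 = 372418.94
Buyer's account: brokerage 90.22 + duty 5879.58 = 5969.80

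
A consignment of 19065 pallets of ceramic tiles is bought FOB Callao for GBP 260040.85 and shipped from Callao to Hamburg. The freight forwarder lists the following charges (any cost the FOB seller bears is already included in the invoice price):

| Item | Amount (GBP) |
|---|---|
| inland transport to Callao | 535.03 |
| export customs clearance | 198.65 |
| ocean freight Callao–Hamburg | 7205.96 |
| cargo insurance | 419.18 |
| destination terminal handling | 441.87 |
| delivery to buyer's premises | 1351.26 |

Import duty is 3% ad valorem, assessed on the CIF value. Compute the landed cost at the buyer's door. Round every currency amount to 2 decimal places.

Total landed cost: GBP 277489.10

FOB: the seller bears costs until goods are on board at the origin port; the buyer bears freight, insurance and all costs thereafter.
Already in the invoice (seller's account under FOB): inland to port, export clearance — exclude.
CIF value = FOB price + freight + insurance = 260040.85 + 7205.96 + 419.18 = 267665.99
Import duty = 267665.99 × 3% = 8029.98
Buyer bears: freight 7205.96 + insurance 419.18 + destination terminal 441.87 + delivery 1351.26 + duty 8029.98 = 17448.25
Landed cost = invoice 260040.85 + 17448.25 = 277489.10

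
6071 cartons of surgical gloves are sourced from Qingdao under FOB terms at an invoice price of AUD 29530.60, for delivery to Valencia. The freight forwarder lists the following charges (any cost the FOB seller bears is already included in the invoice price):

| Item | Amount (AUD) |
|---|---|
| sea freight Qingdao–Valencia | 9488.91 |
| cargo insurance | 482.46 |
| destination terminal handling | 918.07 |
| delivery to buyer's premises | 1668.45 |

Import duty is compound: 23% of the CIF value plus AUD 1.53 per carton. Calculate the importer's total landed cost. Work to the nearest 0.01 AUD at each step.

FOB: the seller bears costs until goods are on board at the origin port; the buyer bears freight, insurance and all costs thereafter.
CIF value = FOB price + freight + insurance = 29530.60 + 9488.91 + 482.46 = 39501.97
Ad valorem component: 39501.97 × 23% = 9085.45
Specific component: 6071 × 1.53 = 9288.63
Import duty = 9085.45 + 9288.63 = 18374.08
Buyer bears: freight 9488.91 + insurance 482.46 + destination terminal 918.07 + delivery 1668.45 + duty 18374.08 = 30931.97
Landed cost = invoice 29530.60 + 30931.97 = 60462.57

Total landed cost: AUD 60462.57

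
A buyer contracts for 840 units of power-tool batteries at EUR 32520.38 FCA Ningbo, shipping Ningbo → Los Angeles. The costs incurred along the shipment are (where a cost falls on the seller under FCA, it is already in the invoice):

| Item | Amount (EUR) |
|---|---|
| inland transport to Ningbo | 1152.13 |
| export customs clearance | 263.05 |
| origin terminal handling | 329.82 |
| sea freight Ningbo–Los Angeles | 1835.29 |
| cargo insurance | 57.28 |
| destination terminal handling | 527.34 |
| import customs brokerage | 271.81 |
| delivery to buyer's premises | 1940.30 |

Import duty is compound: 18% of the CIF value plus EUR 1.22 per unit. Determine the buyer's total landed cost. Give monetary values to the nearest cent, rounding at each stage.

FCA: the seller delivers export-cleared goods to the carrier; the buyer bears costs from that point.
Already in the invoice (seller's account under FCA): inland to port, export clearance — exclude.
CIF value = FCA price + origin terminal + freight + insurance = 32520.38 + 329.82 + 1835.29 + 57.28 = 34742.77
Ad valorem component: 34742.77 × 18% = 6253.70
Specific component: 840 × 1.22 = 1024.80
Import duty = 6253.70 + 1024.80 = 7278.50
Buyer bears: origin terminal 329.82 + freight 1835.29 + insurance 57.28 + destination terminal 527.34 + brokerage 271.81 + delivery 1940.30 + duty 7278.50 = 12240.34
Landed cost = invoice 32520.38 + 12240.34 = 44760.72

Total landed cost: EUR 44760.72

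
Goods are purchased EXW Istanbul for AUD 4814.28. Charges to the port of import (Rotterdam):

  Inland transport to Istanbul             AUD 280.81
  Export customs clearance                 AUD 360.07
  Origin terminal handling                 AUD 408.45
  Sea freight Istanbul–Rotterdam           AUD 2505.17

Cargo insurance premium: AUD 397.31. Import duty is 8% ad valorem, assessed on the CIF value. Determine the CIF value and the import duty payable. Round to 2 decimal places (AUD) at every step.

CIF value: AUD 8766.09; import duty: AUD 701.29

CIF = EXW price + pre-shipment costs + freight + insurance
CIF = 4814.28 + 280.81 + 360.07 + 408.45 + 2505.17 + 397.31 = 8766.09
Import duty = 8766.09 × 8% = 701.29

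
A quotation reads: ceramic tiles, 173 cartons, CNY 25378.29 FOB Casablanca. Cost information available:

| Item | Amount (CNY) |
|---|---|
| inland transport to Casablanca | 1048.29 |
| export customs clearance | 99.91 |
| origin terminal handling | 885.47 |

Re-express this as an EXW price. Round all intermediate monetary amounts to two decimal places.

From FOB to EXW, the seller no longer bears: inland to port, export clearance, origin terminal.
EXW price = 25378.29 − 1048.29 − 99.91 − 885.47 = 23344.62

EXW price: CNY 23344.62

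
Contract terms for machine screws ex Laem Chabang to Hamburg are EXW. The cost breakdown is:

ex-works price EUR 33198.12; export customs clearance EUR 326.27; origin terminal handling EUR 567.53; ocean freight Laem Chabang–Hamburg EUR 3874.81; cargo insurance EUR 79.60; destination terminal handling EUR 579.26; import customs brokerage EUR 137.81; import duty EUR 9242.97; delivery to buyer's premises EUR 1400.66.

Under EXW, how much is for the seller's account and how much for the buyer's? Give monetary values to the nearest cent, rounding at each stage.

Seller: EUR 33198.12; buyer: EUR 16208.91

EXW: the seller makes goods available at their premises; the buyer bears all onward costs.
Seller's account: goods 33198.12 = 33198.12
Buyer's account: export clearance 326.27 + origin terminal 567.53 + freight 3874.81 + insurance 79.60 + destination terminal 579.26 + brokerage 137.81 + duty 9242.97 + delivery 1400.66 = 16208.91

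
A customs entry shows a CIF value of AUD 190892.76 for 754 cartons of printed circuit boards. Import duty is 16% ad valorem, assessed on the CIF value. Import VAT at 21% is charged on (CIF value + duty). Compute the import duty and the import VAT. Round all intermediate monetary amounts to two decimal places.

Import duty: AUD 30542.84; import VAT: AUD 46501.48

Import duty = 190892.76 × 16% = 30542.84
VAT base = CIF + duty = 190892.76 + 30542.84 = 221435.60
Import VAT = 221435.60 × 21% = 46501.48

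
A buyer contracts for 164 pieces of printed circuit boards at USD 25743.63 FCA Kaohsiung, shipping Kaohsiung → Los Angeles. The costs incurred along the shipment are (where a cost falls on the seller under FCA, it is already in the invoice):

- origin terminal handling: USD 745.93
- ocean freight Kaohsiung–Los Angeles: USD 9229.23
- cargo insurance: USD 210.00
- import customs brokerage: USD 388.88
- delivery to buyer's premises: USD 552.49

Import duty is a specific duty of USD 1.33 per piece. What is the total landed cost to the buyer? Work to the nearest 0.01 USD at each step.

Total landed cost: USD 37088.28

FCA: the seller delivers export-cleared goods to the carrier; the buyer bears costs from that point.
CIF value = FCA price + origin terminal + freight + insurance = 25743.63 + 745.93 + 9229.23 + 210.00 = 35928.79
Import duty = 164 × 1.33 = 218.12
Buyer bears: origin terminal 745.93 + freight 9229.23 + insurance 210.00 + brokerage 388.88 + delivery 552.49 + duty 218.12 = 11344.65
Landed cost = invoice 25743.63 + 11344.65 = 37088.28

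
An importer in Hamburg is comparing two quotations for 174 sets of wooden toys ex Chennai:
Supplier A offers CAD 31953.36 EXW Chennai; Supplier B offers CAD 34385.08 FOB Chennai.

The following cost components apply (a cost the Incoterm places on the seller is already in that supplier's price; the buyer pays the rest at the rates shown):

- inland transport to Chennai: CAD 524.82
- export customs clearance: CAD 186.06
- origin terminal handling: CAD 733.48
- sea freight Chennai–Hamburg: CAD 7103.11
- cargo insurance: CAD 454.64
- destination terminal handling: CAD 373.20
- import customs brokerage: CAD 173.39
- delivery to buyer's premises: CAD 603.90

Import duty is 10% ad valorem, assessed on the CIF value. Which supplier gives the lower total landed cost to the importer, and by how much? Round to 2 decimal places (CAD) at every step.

Supplier A is cheaper by CAD 1086.09

Supplier A (EXW):
CIF value = EXW price + inland to port + export clearance + origin terminal + freight + insurance = 31953.36 + 524.82 + 186.06 + 733.48 + 7103.11 + 454.64 = 40955.47
Import duty = 40955.47 × 10% = 4095.55
Buyer bears (A): 524.82 + 186.06 + 733.48 + 7103.11 + 454.64 + 373.20 + 173.39 + 603.90 = 10152.60
Landed cost (A) = invoice 31953.36 + 10152.60 + duty 4095.55 = 46201.51
Supplier B (FOB):
CIF value = FOB price + freight + insurance = 34385.08 + 7103.11 + 454.64 = 41942.83
Import duty = 41942.83 × 10% = 4194.28
Buyer bears (B): 7103.11 + 454.64 + 373.20 + 173.39 + 603.90 = 8708.24
Landed cost (B) = invoice 34385.08 + 8708.24 + duty 4194.28 = 47287.60
Difference = |46201.51 − 47287.60| = 1086.09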